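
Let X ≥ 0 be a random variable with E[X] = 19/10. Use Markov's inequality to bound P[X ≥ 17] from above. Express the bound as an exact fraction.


μ = E[X] = 19/10, a = 17.
Markov: P[X ≥ 17] ≤ μ/a = (19/10)/17 = 19/170.
Numerically: ≈ 0.111765.
(Since a = 17 > μ = 1.900000, the bound 19/170 is < 1 and informative.)

P[X ≥ 17] ≤ 19/170 ≈ 0.111765.


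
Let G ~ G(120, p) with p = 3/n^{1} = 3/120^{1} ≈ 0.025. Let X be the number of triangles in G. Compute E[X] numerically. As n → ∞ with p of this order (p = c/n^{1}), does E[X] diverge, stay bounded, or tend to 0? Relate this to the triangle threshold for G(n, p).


Number of potential triangles: C(120, 3) = 280840.
Each occurs with probability p³ ≈ (0.025)³ ≈ 1.5625000e-05.
By linearity: E[X] = C(120, 3)·p³ ≈ 280840 · 1.5625000e-05 ≈ 4.38813.
Here α = 1, so p = 3/n is exactly at the triangle threshold p ~ 1/n. Asymptotically E[X] → c³/6 = 3³/6 = 9/2 ≈ 4.50000, a bounded constant. In this regime the triangle count is asymptotically Poisson(c³/6).

E[X] ≈ 4.38813; in regime p = Θ(1/n^{1}) E[X] stays bounded (at the triangle threshold p ~ 1/n).


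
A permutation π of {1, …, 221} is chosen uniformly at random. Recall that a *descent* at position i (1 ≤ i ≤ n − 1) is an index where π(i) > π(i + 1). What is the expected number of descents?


Write X = Σ X_I over i = 1, …, 220, with X_I the indicator of one descent.
There are 220 indicators.
For each fixed i, the pair (π(i), π(i+1)) is a uniformly random ordered pair of distinct values from {1, …, 221}; by symmetry P[π(i) > π(i+1)] = 1/2.
By linearity: E[X] = 220 · (1/2) = (221 − 1) · (1/2) = 110 ≈ 110.00000.

E[X] = 110 = 110.00000.


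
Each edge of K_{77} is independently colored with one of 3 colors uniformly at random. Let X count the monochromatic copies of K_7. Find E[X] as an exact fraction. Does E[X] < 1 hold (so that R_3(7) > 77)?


E[X] = C(77, 7) · 3^{1 − 21} = 2404808340 · 3^{−20} = 2404808340/3486784401.
As a reduced fraction: E[X] = 801602780/1162261467 ≈ 0.690.
Is E[X] < 1? YES.
Since E[X] < 1, there exists a 3-coloring of K_{77} with no monochromatic K_7; hence R_3(7) > 77.

E[X] = 801602780/1162261467 ≈ 0.690; E[X] < 1, so R_3(7) > 77.


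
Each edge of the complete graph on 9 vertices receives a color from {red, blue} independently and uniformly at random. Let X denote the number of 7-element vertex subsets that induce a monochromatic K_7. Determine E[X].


Let X = Σ_S X_S over the C(9, 7) = 36 subsets S of size 7, where X_S = 1 if the K_7 on S is monochromatic.
For a fixed S, the K_7 on S has C(7, 2) = 21 edges. P[all 21 edges red] = (1/2)^21, and likewise for blue, so P[monochromatic] = 2·(1/2)^21 = 2^{1 − 21} = 1/1048576.
Summing: E[X] = C(9, 7) · 2^{1 − 21} = 36 · 1/1048576 = 9/262144.
Numerically: E[X] ≈ 0.0000.

E[X] = C(9,7)·2^(1−C(7,2)) = 9/262144 ≈ 0.0000.


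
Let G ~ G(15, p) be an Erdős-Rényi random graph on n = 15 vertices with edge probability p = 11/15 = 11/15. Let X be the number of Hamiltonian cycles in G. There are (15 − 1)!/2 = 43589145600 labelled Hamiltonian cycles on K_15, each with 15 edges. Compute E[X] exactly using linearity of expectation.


K_15 has (15 − 1)!/2 = 43589145600 labelled Hamiltonian cycles.
For each such Hamiltonian cycle H, let X_H = 1 if all 15 edges of H are present in G. Then P[X_H = 1] = p^{15} = (11/15)^{15} = 4177248169415651/437893890380859375.
By linearity: E[X] = Σ_H E[X_H] = 43589145600 · p^{15} = 43589145600 · 4177248169415651/437893890380859375 = 29972457393249757754368/72081298828125.
Numerically: E[X] ≈ 4.1581e+08.

E[X] = 43589145600 · (11/15)^{15} = 29972457393249757754368/72081298828125 ≈ 4.1581e+08.


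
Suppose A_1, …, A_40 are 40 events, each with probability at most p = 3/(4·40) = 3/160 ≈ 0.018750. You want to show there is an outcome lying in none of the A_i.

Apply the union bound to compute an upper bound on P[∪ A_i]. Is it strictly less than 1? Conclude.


Union bound: P[∪_{i=1}^{40} A_i] ≤ Σ_i P[A_i] ≤ 40·p = 40·(3/160) = 3/4.
Numerically: 3/4 ≈ 0.750000.
Is 3/4 < 1? YES.
Since P[∪ A_i] ≤ 3/4 < 1, the complement has P[∩ A_i^c] ≥ 1 − 3/4 = 1/4 > 0, so some outcome avoids every A_i.

40·p = 3/4 ≈ 0.750000; existence CERTIFIED by the union bound.


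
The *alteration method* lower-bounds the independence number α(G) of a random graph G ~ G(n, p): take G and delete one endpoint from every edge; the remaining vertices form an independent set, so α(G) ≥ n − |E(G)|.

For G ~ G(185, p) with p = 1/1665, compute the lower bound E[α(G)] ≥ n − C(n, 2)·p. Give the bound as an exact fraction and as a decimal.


E[|E(G)|] = C(185, 2)·p = 17020 · (1/1665) = 92/9.
E[α(G)] ≥ n − E[|E(G)|] = 185 − 92/9 = 1573/9.
Numerically: ≈ 174.777778.
(This is only a lower bound; the true E[α(G)] may be larger.)

E[α(G)] ≥ 1573/9 ≈ 174.777778.


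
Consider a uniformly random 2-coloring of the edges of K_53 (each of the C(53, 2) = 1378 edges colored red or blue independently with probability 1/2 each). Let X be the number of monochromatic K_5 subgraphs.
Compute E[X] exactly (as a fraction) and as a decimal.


Let X = Σ_S X_S over the C(53, 5) = 2869685 subsets S of size 5, where X_S = 1 if the K_5 on S is monochromatic.
For a fixed S, the K_5 on S has C(5, 2) = 10 edges. P[all 10 edges red] = (1/2)^10, and likewise for blue, so P[monochromatic] = 2·(1/2)^10 = 2^{1 − 10} = 1/512.
By linearity of expectation: E[X] = C(53, 5) · 2^{1 − 10} = 2869685 · 1/512 = 2869685/512.
Numerically: E[X] ≈ 5604.8535.

E[X] = C(53,5)·2^(1−C(5,2)) = 2869685/512 ≈ 5604.8535.


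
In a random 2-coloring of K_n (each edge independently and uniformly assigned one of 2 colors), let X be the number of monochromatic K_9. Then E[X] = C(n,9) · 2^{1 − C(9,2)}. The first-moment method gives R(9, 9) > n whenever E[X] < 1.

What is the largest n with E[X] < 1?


We need C(n, 9) · 2^{1 − 36} < 1, i.e. C(n, 9) < 2^{36 − 1} = 34359738368.
Check values of n near the boundary:
  n = 63: C(63, 9) = 23667689815; 23667689815 < 34359738368? YES
  n = 64: C(64, 9) = 27540584512; 27540584512 < 34359738368? YES
  n = 65: C(65, 9) = 31966749880; 31966749880 < 34359738368? YES
  n = 66: C(66, 9) = 37014131440; 37014131440 < 34359738368? NO
The largest n with C(n, 9) < 34359738368 is n = 65 (where E[X] = 3995843735/4294967296 ≈ 0.9303549). Hence R(9, 9) > 65, i.e. R(9, 9) ≥ 66.

Largest n = 65; hence R(9, 9) > 65.


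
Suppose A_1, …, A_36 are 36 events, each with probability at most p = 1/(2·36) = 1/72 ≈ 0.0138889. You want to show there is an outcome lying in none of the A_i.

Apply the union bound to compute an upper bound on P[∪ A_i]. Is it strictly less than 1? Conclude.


Union bound: P[∪_{i=1}^{36} A_i] ≤ Σ_i P[A_i] ≤ 36·p = 36·(1/72) = 1/2.
Numerically: 1/2 ≈ 0.5000000.
Is 1/2 < 1? YES.
Since P[∪ A_i] ≤ 1/2 < 1, the complement has P[∩ A_i^c] ≥ 1 − 1/2 = 1/2 > 0, so some outcome avoids every A_i.

36·p = 1/2 ≈ 0.5000000; existence CERTIFIED by the union bound.


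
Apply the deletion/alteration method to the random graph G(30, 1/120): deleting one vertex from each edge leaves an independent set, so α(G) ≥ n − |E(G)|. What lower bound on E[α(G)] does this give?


E[|E(G)|] = C(30, 2)·p = 435 · (1/120) = 29/8.
E[α(G)] ≥ n − E[|E(G)|] = 30 − 29/8 = 211/8.
Numerically: ≈ 26.3750.
(This is only a lower bound; the true E[α(G)] may be larger.)

E[α(G)] ≥ 211/8 ≈ 26.3750.


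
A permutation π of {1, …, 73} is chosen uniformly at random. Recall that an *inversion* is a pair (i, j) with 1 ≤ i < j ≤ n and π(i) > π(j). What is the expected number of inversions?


Write X = Σ X_I over the C(73, 2) = 2628 pairs i < j, with X_I the indicator of one inversion.
There are 2628 indicators.
For each fixed pair i < j, the values π(i) and π(j) are two distinct elements of {1, …, 73} in uniformly random order; by symmetry P[π(i) > π(j)] = 1/2.
By linearity: E[X] = 2628 · (1/2) = C(73, 2) · (1/2) = 2628/2 = 1314 ≈ 1314.000.

E[X] = 1314 = 1314.000.


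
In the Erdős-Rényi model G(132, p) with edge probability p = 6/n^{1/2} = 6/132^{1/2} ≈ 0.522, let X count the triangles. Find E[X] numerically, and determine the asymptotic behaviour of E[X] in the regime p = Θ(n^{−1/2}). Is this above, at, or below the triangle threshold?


Number of potential triangles: C(132, 3) = 374660.
Each occurs with probability p³ ≈ (0.522)³ ≈ 1.42427e-01.
By linearity: E[X] = C(132, 3)·p³ ≈ 374660 · 1.42427e-01 ≈ 53361.765.
Since α = 1/2 < 1, p = c/n^{1/2} ≫ 1/n is above the triangle threshold p ~ 1/n. Asymptotically E[X] ~ (c³/6)·n^{3(1−α)} = (6³/6)·n^{1.5} → ∞; triangles are abundant w.h.p.

E[X] ≈ 53361.765; in regime p = Θ(1/n^{1/2}) E[X] diverges (above the triangle threshold p ~ 1/n).


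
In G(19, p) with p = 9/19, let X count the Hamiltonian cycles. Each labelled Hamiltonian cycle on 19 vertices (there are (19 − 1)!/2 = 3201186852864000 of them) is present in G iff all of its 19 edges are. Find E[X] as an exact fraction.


K_19 has (19 − 1)!/2 = 3201186852864000 labelled Hamiltonian cycles.
For each such Hamiltonian cycle H, let X_H = 1 if all 19 edges of H are present in G. Then P[X_H = 1] = p^{19} = (9/19)^{19} = 1350851717672992089/1978419655660313589123979.
Summing the indicators: E[X] = Σ_H E[X_H] = 3201186852864000 · p^{19} = 3201186852864000 · 1350851717672992089/1978419655660313589123979 = 4324328758783534194876278992896000/1978419655660313589123979.
Numerically: E[X] ≈ 2.186e+09.

E[X] = 3201186852864000 · (9/19)^{19} = 4324328758783534194876278992896000/1978419655660313589123979 ≈ 2.186e+09.


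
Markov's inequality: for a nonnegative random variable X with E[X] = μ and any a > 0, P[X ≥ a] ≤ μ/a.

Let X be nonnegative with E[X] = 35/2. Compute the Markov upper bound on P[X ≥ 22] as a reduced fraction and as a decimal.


μ = E[X] = 35/2, a = 22.
Markov: P[X ≥ 22] ≤ μ/a = (35/2)/22 = 35/44.
Numerically: ≈ 0.795.
(Since a = 22 > μ = 17.500, the bound 35/44 is < 1 and informative.)

P[X ≥ 22] ≤ 35/44 ≈ 0.795.


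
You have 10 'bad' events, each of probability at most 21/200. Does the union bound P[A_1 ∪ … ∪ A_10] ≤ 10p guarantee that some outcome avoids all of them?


Union bound: P[∪_{i=1}^{10} A_i] ≤ Σ_i P[A_i] ≤ 10·p = 10·(21/200) = 21/20.
Numerically: 21/20 ≈ 1.050.
Is 21/20 < 1? NO.
Since the bound 21/20 is ≥ 1, the union bound is uninformative here; it does NOT by itself certify existence.

10·p = 21/20 ≈ 1.050; existence NOT certified by the union bound.


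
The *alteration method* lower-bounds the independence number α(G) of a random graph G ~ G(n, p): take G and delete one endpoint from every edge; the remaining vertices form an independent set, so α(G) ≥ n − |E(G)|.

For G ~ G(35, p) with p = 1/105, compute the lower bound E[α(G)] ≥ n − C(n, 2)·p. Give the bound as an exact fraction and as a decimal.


E[|E(G)|] = C(35, 2)·p = 595 · (1/105) = 17/3.
E[α(G)] ≥ n − E[|E(G)|] = 35 − 17/3 = 88/3.
Numerically: ≈ 29.333333.
(This is only a lower bound; the true E[α(G)] may be larger.)

E[α(G)] ≥ 88/3 ≈ 29.333333.


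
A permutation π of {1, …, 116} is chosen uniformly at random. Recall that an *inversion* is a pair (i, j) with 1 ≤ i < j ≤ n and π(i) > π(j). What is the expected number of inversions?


Write X = Σ X_I over the C(116, 2) = 6670 pairs i < j, with X_I the indicator of one inversion.
There are 6670 indicators.
For each fixed pair i < j, the values π(i) and π(j) are two distinct elements of {1, …, 116} in uniformly random order; by symmetry P[π(i) > π(j)] = 1/2.
By linearity: E[X] = 6670 · (1/2) = C(116, 2) · (1/2) = 6670/2 = 3335 ≈ 3335.00000.

E[X] = 3335 = 3335.00000.


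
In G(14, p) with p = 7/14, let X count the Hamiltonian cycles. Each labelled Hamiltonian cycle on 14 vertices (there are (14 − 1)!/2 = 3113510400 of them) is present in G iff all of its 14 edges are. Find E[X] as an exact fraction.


K_14 has (14 − 1)!/2 = 3113510400 labelled Hamiltonian cycles.
For each such Hamiltonian cycle H, let X_H = 1 if all 14 edges of H are present in G. Then P[X_H = 1] = p^{14} = (1/2)^{14} = 1/16384.
Summing the indicators: E[X] = Σ_H E[X_H] = 3113510400 · p^{14} = 3113510400 · 1/16384 = 6081075/32.
Numerically: E[X] ≈ 1.9e+05.

E[X] = 3113510400 · (1/2)^{14} = 6081075/32 ≈ 1.9e+05.


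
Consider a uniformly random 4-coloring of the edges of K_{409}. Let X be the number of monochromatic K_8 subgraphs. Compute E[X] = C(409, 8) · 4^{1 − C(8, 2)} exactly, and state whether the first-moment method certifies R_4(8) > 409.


E[X] = C(409, 8) · 4^{1 − 28} = 18128041135797879 · 4^{−27} = 18128041135797879/18014398509481984.
As a reduced fraction: E[X] = 18128041135797879/18014398509481984 ≈ 1.006.
Is E[X] < 1? NO.
Since E[X] ≥ 1, the first-moment bound is inconclusive at n = 409; it does NOT by itself certify R_4(8) > 409.

E[X] = 18128041135797879/18014398509481984 ≈ 1.006; E[X] ≥ 1; first-moment method inconclusive here.


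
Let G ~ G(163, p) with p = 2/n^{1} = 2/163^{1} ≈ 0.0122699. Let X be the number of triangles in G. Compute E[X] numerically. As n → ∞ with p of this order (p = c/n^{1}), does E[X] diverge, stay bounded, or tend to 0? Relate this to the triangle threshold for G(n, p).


Number of potential triangles: C(163, 3) = 708561.
Each occurs with probability p³ ≈ (0.0122699)³ ≈ 1.84725637e-06.
By linearity: E[X] = C(163, 3)·p³ ≈ 708561 · 1.84725637e-06 ≈ 1.308894.
Here α = 1, so p = 2/n is exactly at the triangle threshold p ~ 1/n. Asymptotically E[X] → c³/6 = 2³/6 = 4/3 ≈ 1.333333, a bounded constant. In this regime the triangle count is asymptotically Poisson(c³/6).

E[X] ≈ 1.308894; in regime p = Θ(1/n^{1}) E[X] stays bounded (at the triangle threshold p ~ 1/n).


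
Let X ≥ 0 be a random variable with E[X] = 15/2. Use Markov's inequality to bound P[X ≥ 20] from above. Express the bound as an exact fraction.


μ = E[X] = 15/2, a = 20.
Markov: P[X ≥ 20] ≤ μ/a = (15/2)/20 = 3/8.
Numerically: ≈ 0.37500.
(Since a = 20 > μ = 7.50000, the bound 3/8 is < 1 and informative.)

P[X ≥ 20] ≤ 3/8 ≈ 0.37500.


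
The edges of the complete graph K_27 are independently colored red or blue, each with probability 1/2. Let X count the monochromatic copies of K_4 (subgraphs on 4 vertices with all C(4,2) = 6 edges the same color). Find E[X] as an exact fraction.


Let X = Σ_S X_S over the C(27, 4) = 17550 subsets S of size 4, where X_S = 1 if the K_4 on S is monochromatic.
For a fixed S, the K_4 on S has C(4, 2) = 6 edges. P[all 6 edges red] = (1/2)^6, and likewise for blue, so P[monochromatic] = 2·(1/2)^6 = 2^{1 − 6} = 1/32.
By linearity: E[X] = C(27, 4) · 2^{1 − 6} = 17550 · 1/32 = 8775/16.
Numerically: E[X] ≈ 548.438.

E[X] = C(27,4)·2^(1−C(4,2)) = 8775/16 ≈ 548.438.


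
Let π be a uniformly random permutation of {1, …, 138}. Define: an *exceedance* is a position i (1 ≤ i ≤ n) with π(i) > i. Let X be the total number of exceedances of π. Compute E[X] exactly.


Write X = Σ_{i=1}^{138} X_i, where X_i = 1_{π(i) > i}.
For each fixed i, π(i) is uniform over {1, …, 138} (marginal of a uniform permutation), so P[π(i) > i] = (n − i)/n. Summing: Σ_{i=1}^{138} (n − i)/n = (0 + 1 + … + 137)/138 = 138(138 − 1)/(2·138) = (138 − 1)/2.
Hence E[X] = Σ_{i=1}^{138} (138 − i)/138 = 137/2 ≈ 68.5000.

E[X] = 137/2 = 68.5000.


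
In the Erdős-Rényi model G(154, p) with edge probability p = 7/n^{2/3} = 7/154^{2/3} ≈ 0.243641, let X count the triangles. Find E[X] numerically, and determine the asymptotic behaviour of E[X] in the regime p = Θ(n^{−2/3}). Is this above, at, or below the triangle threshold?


Number of potential triangles: C(154, 3) = 596904.
Each occurs with probability p³ ≈ (0.243641)³ ≈ 1.44628099e-02.
By linearity: E[X] = C(154, 3)·p³ ≈ 596904 · 1.44628099e-02 ≈ 8632.909091.
Since α = 2/3 < 1, p = c/n^{2/3} ≫ 1/n is above the triangle threshold p ~ 1/n. Asymptotically E[X] ~ (c³/6)·n^{3(1−α)} = (7³/6)·n^{1} → ∞; triangles are abundant w.h.p.

E[X] ≈ 8632.909091; in regime p = Θ(1/n^{2/3}) E[X] diverges (above the triangle threshold p ~ 1/n).


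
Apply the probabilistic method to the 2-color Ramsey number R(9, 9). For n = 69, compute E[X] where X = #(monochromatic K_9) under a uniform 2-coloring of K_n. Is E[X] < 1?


E[X] = C(69, 9) · 2^{1 − 36} = 56672074888 · 2^{−35} = 56672074888/34359738368.
As a reduced fraction: E[X] = 7084009361/4294967296 ≈ 1.649.
Is E[X] < 1? NO.
Since E[X] ≥ 1, the first-moment bound is inconclusive at n = 69; it does NOT by itself certify R(9, 9) > 69.

E[X] = 7084009361/4294967296 ≈ 1.649; E[X] ≥ 1; first-moment method inconclusive here.


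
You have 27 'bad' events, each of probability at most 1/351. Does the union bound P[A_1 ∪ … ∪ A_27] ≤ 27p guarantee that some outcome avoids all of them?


Union bound: P[∪_{i=1}^{27} A_i] ≤ Σ_i P[A_i] ≤ 27·p = 27·(1/351) = 1/13.
Numerically: 1/13 ≈ 0.076923.
Is 1/13 < 1? YES.
Since P[∪ A_i] ≤ 1/13 < 1, the complement has P[∩ A_i^c] ≥ 1 − 1/13 = 12/13 > 0, so some outcome avoids every A_i.

27·p = 1/13 ≈ 0.076923; existence CERTIFIED by the union bound.


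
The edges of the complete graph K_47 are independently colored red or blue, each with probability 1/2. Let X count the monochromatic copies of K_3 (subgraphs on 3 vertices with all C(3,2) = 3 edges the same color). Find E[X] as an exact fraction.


Let X = Σ_S X_S over the C(47, 3) = 16215 subsets S of size 3, where X_S = 1 if the K_3 on S is monochromatic.
For a fixed S, the K_3 on S has C(3, 2) = 3 edges. P[all 3 edges red] = (1/2)^3, and likewise for blue, so P[monochromatic] = 2·(1/2)^3 = 2^{1 − 3} = 1/4.
By linearity: E[X] = C(47, 3) · 2^{1 − 3} = 16215 · 1/4 = 16215/4.
Numerically: E[X] ≈ 4053.750000.

E[X] = C(47,3)·2^(1−C(3,2)) = 16215/4 ≈ 4053.750000.


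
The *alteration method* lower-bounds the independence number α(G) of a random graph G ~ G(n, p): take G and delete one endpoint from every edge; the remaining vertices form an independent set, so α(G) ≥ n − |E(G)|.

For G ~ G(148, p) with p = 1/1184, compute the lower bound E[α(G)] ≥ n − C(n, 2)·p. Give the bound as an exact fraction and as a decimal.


E[|E(G)|] = C(148, 2)·p = 10878 · (1/1184) = 147/16.
E[α(G)] ≥ n − E[|E(G)|] = 148 − 147/16 = 2221/16.
Numerically: ≈ 138.8125.
(This is only a lower bound; the true E[α(G)] may be larger.)

E[α(G)] ≥ 2221/16 ≈ 138.8125.


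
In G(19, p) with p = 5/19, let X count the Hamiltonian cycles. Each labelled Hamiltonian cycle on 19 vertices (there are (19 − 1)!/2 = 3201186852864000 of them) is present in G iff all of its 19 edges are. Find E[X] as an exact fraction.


K_19 has (19 − 1)!/2 = 3201186852864000 labelled Hamiltonian cycles.
For each such Hamiltonian cycle H, let X_H = 1 if all 19 edges of H are present in G. Then P[X_H = 1] = p^{19} = (5/19)^{19} = 19073486328125/1978419655660313589123979.
By linearity: E[X] = Σ_H E[X_H] = 3201186852864000 · p^{19} = 3201186852864000 · 19073486328125/1978419655660313589123979 = 61057793671875000000000000000/1978419655660313589123979.
Numerically: E[X] ≈ 30861.9.

E[X] = 3201186852864000 · (5/19)^{19} = 61057793671875000000000000000/1978419655660313589123979 ≈ 30861.9.


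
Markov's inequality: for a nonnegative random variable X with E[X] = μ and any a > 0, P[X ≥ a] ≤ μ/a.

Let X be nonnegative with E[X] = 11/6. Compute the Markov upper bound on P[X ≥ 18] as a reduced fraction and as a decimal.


μ = E[X] = 11/6, a = 18.
Markov: P[X ≥ 18] ≤ μ/a = (11/6)/18 = 11/108.
Numerically: ≈ 0.101852.
(Since a = 18 > μ = 1.833333, the bound 11/108 is < 1 and informative.)

P[X ≥ 18] ≤ 11/108 ≈ 0.101852.


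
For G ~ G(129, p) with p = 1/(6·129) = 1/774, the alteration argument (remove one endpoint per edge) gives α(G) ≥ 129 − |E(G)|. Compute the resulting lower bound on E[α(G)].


E[|E(G)|] = C(129, 2)·p = 8256 · (1/774) = 32/3.
E[α(G)] ≥ n − E[|E(G)|] = 129 − 32/3 = 355/3.
Numerically: ≈ 118.3333.
(This is only a lower bound; the true E[α(G)] may be larger.)

E[α(G)] ≥ 355/3 ≈ 118.3333.


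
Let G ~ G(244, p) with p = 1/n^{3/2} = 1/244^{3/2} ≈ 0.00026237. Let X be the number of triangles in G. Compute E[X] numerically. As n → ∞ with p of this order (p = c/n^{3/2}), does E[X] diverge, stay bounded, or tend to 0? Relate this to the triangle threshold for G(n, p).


Number of potential triangles: C(244, 3) = 2391444.
Each occurs with probability p³ ≈ (0.00026237)³ ≈ 1.8061166e-11.
By linearity: E[X] = C(244, 3)·p³ ≈ 2391444 · 1.8061166e-11 ≈ 0.00004.
Since α = 3/2 > 1, p = c/n^{3/2} = o(1/n) is below the triangle threshold p ~ 1/n. Asymptotically E[X] ~ (c³/6)·n^{3(1−α)} = (1³/6)·n^{-1.5} → 0, so by Markov's inequality G has no triangles w.h.p.

E[X] ≈ 0.00004; in regime p = Θ(1/n^{3/2}) E[X] tends to 0 (below the triangle threshold p ~ 1/n).


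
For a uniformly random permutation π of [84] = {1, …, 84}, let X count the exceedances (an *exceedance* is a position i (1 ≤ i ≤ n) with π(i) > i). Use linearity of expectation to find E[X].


Write X = Σ_{i=1}^{84} X_i, where X_i = 1_{π(i) > i}.
For each fixed i, π(i) is uniform over {1, …, 84} (marginal of a uniform permutation), so P[π(i) > i] = (n − i)/n. Summing: Σ_{i=1}^{84} (n − i)/n = (0 + 1 + … + 83)/84 = 84(84 − 1)/(2·84) = (84 − 1)/2.
Hence E[X] = Σ_{i=1}^{84} (84 − i)/84 = 83/2 ≈ 41.500000.

E[X] = 83/2 = 41.500000.


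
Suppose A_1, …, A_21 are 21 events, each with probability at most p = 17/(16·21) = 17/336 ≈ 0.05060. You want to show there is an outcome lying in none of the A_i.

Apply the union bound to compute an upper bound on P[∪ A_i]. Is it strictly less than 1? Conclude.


Union bound: P[∪_{i=1}^{21} A_i] ≤ Σ_i P[A_i] ≤ 21·p = 21·(17/336) = 17/16.
Numerically: 17/16 ≈ 1.06250.
Is 17/16 < 1? NO.
Since the bound 17/16 is ≥ 1, the union bound is uninformative here; it does NOT by itself certify existence.

21·p = 17/16 ≈ 1.06250; existence NOT certified by the union bound.


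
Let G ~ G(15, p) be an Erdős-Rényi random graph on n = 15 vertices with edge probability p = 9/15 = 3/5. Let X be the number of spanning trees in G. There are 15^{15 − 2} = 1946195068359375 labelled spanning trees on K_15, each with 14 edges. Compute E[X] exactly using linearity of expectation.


K_15 has 15^{15 − 2} = 1946195068359375 labelled spanning trees.
For each such spanning tree H, let X_H = 1 if all 14 edges of H are present in G. Then P[X_H = 1] = p^{14} = (3/5)^{14} = 4782969/6103515625.
Summing the indicators: E[X] = Σ_H E[X_H] = 1946195068359375 · p^{14} = 1946195068359375 · 4782969/6103515625 = 7625597484987/5.
Numerically: E[X] ≈ 1.525e+12.

E[X] = 1946195068359375 · (3/5)^{14} = 7625597484987/5 ≈ 1.525e+12.


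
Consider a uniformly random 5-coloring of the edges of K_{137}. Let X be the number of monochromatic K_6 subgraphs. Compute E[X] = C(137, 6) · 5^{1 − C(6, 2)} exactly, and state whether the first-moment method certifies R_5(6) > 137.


E[X] = C(137, 6) · 5^{1 − 15} = 8218472724 · 5^{−14} = 8218472724/6103515625.
As a reduced fraction: E[X] = 8218472724/6103515625 ≈ 1.34651.
Is E[X] < 1? NO.
Since E[X] ≥ 1, the first-moment bound is inconclusive at n = 137; it does NOT by itself certify R_5(6) > 137.

E[X] = 8218472724/6103515625 ≈ 1.34651; E[X] ≥ 1; first-moment method inconclusive here.


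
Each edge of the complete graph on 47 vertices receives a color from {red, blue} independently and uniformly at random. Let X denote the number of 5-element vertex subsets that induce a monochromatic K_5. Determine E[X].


Let X = Σ_S X_S over the C(47, 5) = 1533939 subsets S of size 5, where X_S = 1 if the K_5 on S is monochromatic.
For a fixed S, the K_5 on S has C(5, 2) = 10 edges. P[all 10 edges red] = (1/2)^10, and likewise for blue, so P[monochromatic] = 2·(1/2)^10 = 2^{1 − 10} = 1/512.
Summing: E[X] = C(47, 5) · 2^{1 − 10} = 1533939 · 1/512 = 1533939/512.
Numerically: E[X] ≈ 2995.974609.

E[X] = C(47,5)·2^(1−C(5,2)) = 1533939/512 ≈ 2995.974609.


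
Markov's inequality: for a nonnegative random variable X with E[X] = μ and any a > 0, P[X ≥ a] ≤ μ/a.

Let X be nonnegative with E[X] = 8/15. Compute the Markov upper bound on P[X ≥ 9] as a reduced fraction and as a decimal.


μ = E[X] = 8/15, a = 9.
Markov: P[X ≥ 9] ≤ μ/a = (8/15)/9 = 8/135.
Numerically: ≈ 0.059.
(Since a = 9 > μ = 0.533, the bound 8/135 is < 1 and informative.)

P[X ≥ 9] ≤ 8/135 ≈ 0.059.


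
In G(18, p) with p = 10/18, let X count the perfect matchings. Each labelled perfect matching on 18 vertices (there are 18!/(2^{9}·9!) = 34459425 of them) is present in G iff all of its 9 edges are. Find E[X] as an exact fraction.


K_18 has 18!/(2^{9}·9!) = 34459425 labelled perfect matchings.
For each such perfect matching H, let X_H = 1 if all 9 edges of H are present in G. Then P[X_H = 1] = p^{9} = (5/9)^{9} = 1953125/387420489.
By linearity of expectation: E[X] = Σ_H E[X_H] = 34459425 · p^{9} = 34459425 · 1953125/387420489 = 830908203125/4782969.
Numerically: E[X] ≈ 1.737e+05.

E[X] = 34459425 · (5/9)^{9} = 830908203125/4782969 ≈ 1.737e+05.


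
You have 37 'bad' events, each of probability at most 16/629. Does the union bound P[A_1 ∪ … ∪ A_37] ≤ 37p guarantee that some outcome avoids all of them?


Union bound: P[∪_{i=1}^{37} A_i] ≤ Σ_i P[A_i] ≤ 37·p = 37·(16/629) = 16/17.
Numerically: 16/17 ≈ 0.9411765.
Is 16/17 < 1? YES.
Since P[∪ A_i] ≤ 16/17 < 1, the complement has P[∩ A_i^c] ≥ 1 − 16/17 = 1/17 > 0, so some outcome avoids every A_i.

37·p = 16/17 ≈ 0.9411765; existence CERTIFIED by the union bound.


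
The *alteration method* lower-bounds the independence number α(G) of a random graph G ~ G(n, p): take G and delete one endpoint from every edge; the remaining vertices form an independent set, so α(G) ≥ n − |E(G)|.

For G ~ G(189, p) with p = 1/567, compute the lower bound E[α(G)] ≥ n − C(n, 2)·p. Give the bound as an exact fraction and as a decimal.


E[|E(G)|] = C(189, 2)·p = 17766 · (1/567) = 94/3.
E[α(G)] ≥ n − E[|E(G)|] = 189 − 94/3 = 473/3.
Numerically: ≈ 157.666667.
(This is only a lower bound; the true E[α(G)] may be larger.)

E[α(G)] ≥ 473/3 ≈ 157.666667.


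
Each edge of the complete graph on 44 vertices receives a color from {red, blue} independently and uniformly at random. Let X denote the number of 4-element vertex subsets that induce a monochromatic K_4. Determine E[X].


Let X = Σ_S X_S over the C(44, 4) = 135751 subsets S of size 4, where X_S = 1 if the K_4 on S is monochromatic.
For a fixed S, the K_4 on S has C(4, 2) = 6 edges. P[all 6 edges red] = (1/2)^6, and likewise for blue, so P[monochromatic] = 2·(1/2)^6 = 2^{1 − 6} = 1/32.
Summing: E[X] = C(44, 4) · 2^{1 − 6} = 135751 · 1/32 = 135751/32.
Numerically: E[X] ≈ 4242.218750.

E[X] = C(44,4)·2^(1−C(4,2)) = 135751/32 ≈ 4242.218750.


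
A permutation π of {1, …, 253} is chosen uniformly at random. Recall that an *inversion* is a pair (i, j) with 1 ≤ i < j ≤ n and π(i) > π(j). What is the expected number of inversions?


Write X = Σ X_I over the C(253, 2) = 31878 pairs i < j, with X_I the indicator of one inversion.
There are 31878 indicators.
For each fixed pair i < j, the values π(i) and π(j) are two distinct elements of {1, …, 253} in uniformly random order; by symmetry P[π(i) > π(j)] = 1/2.
By linearity: E[X] = 31878 · (1/2) = C(253, 2) · (1/2) = 31878/2 = 15939 ≈ 15939.0000.

E[X] = 15939 = 15939.0000.


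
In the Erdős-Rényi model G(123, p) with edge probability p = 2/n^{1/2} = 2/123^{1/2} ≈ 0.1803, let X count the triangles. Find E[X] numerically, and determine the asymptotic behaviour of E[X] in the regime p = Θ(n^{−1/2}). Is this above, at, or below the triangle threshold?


Number of potential triangles: C(123, 3) = 302621.
Each occurs with probability p³ ≈ (0.1803)³ ≈ 5.864518e-03.
By linearity: E[X] = C(123, 3)·p³ ≈ 302621 · 5.864518e-03 ≈ 1774.7263.
Since α = 1/2 < 1, p = c/n^{1/2} ≫ 1/n is above the triangle threshold p ~ 1/n. Asymptotically E[X] ~ (c³/6)·n^{3(1−α)} = (2³/6)·n^{1.5} → ∞; triangles are abundant w.h.p.

E[X] ≈ 1774.7263; in regime p = Θ(1/n^{1/2}) E[X] diverges (above the triangle threshold p ~ 1/n).


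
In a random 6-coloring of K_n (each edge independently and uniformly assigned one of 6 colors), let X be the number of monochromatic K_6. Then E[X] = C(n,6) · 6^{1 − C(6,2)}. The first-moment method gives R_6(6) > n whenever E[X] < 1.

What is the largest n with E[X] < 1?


We need C(n, 6) · 6^{1 − 15} < 1, i.e. C(n, 6) < 6^{15 − 1} = 78364164096.
Check values of n near the boundary:
  n = 194: C(194, 6) = 68482017072; 68482017072 < 78364164096? YES
  n = 195: C(195, 6) = 70656049360; 70656049360 < 78364164096? YES
  n = 196: C(196, 6) = 72887293024; 72887293024 < 78364164096? YES
  n = 197: C(197, 6) = 75176946208; 75176946208 < 78364164096? YES
  n = 198: C(198, 6) = 77526225777; 77526225777 < 78364164096? YES
  n = 199: C(199, 6) = 79936367511; 79936367511 < 78364164096? NO
  n = 200: C(200, 6) = 82408626300; 82408626300 < 78364164096? NO
The largest n with C(n, 6) < 78364164096 is n = 198 (where E[X] = 25842075259/26121388032 ≈ 0.98931). Hence R_6(6) > 198, i.e. R_6(6) ≥ 199.

Largest n = 198; hence R_6(6) > 198.


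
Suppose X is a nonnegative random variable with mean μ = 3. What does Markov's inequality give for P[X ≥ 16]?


μ = E[X] = 3, a = 16.
Markov: P[X ≥ 16] ≤ μ/a = (3)/16 = 3/16.
Numerically: ≈ 0.187500.
(Since a = 16 > μ = 3.000000, the bound 3/16 is < 1 and informative.)

P[X ≥ 16] ≤ 3/16 ≈ 0.187500.


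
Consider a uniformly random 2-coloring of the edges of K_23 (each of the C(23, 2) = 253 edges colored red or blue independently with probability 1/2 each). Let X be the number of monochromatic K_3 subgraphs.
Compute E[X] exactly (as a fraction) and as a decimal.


Let X = Σ_S X_S over the C(23, 3) = 1771 subsets S of size 3, where X_S = 1 if the K_3 on S is monochromatic.
For a fixed S, the K_3 on S has C(3, 2) = 3 edges. P[all 3 edges red] = (1/2)^3, and likewise for blue, so P[monochromatic] = 2·(1/2)^3 = 2^{1 − 3} = 1/4.
By linearity: E[X] = C(23, 3) · 2^{1 − 3} = 1771 · 1/4 = 1771/4.
Numerically: E[X] ≈ 442.750.

E[X] = C(23,3)·2^(1−C(3,2)) = 1771/4 ≈ 442.750.


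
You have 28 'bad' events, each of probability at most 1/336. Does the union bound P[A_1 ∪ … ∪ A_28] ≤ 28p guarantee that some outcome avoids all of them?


Union bound: P[∪_{i=1}^{28} A_i] ≤ Σ_i P[A_i] ≤ 28·p = 28·(1/336) = 1/12.
Numerically: 1/12 ≈ 0.083333.
Is 1/12 < 1? YES.
Since P[∪ A_i] ≤ 1/12 < 1, the complement has P[∩ A_i^c] ≥ 1 − 1/12 = 11/12 > 0, so some outcome avoids every A_i.

28·p = 1/12 ≈ 0.083333; existence CERTIFIED by the union bound.


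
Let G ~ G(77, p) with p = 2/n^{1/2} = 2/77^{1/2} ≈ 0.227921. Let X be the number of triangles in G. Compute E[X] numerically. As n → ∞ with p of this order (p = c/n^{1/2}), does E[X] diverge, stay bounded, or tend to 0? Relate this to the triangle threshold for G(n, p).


Number of potential triangles: C(77, 3) = 73150.
Each occurs with probability p³ ≈ (0.227921)³ ≈ 1.18400599e-02.
By linearity: E[X] = C(77, 3)·p³ ≈ 73150 · 1.18400599e-02 ≈ 866.100381.
Since α = 1/2 < 1, p = c/n^{1/2} ≫ 1/n is above the triangle threshold p ~ 1/n. Asymptotically E[X] ~ (c³/6)·n^{3(1−α)} = (2³/6)·n^{1.5} → ∞; triangles are abundant w.h.p.

E[X] ≈ 866.100381; in regime p = Θ(1/n^{1/2}) E[X] diverges (above the triangle threshold p ~ 1/n).


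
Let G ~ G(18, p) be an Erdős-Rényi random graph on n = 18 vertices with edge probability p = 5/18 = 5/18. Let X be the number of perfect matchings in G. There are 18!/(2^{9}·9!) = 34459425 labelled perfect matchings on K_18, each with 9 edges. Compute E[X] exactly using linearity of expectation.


K_18 has 18!/(2^{9}·9!) = 34459425 labelled perfect matchings.
For each such perfect matching H, let X_H = 1 if all 9 edges of H are present in G. Then P[X_H = 1] = p^{9} = (5/18)^{9} = 1953125/198359290368.
By linearity of expectation: E[X] = Σ_H E[X_H] = 34459425 · p^{9} = 34459425 · 1953125/198359290368 = 830908203125/2448880128.
Numerically: E[X] ≈ 339.3.

E[X] = 34459425 · (5/18)^{9} = 830908203125/2448880128 ≈ 339.3.


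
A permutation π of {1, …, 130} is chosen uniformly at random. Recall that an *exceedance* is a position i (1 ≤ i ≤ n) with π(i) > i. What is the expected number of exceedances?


Write X = Σ_{i=1}^{130} X_i, where X_i = 1_{π(i) > i}.
For each fixed i, π(i) is uniform over {1, …, 130} (marginal of a uniform permutation), so P[π(i) > i] = (n − i)/n. Summing: Σ_{i=1}^{130} (n − i)/n = (0 + 1 + … + 129)/130 = 130(130 − 1)/(2·130) = (130 − 1)/2.
Hence E[X] = Σ_{i=1}^{130} (130 − i)/130 = 129/2 ≈ 64.50000.

E[X] = 129/2 = 64.50000.


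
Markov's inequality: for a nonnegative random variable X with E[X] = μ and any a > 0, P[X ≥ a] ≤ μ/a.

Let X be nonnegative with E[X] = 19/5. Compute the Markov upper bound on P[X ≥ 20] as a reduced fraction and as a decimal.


μ = E[X] = 19/5, a = 20.
Markov: P[X ≥ 20] ≤ μ/a = (19/5)/20 = 19/100.
Numerically: ≈ 0.190.
(Since a = 20 > μ = 3.800, the bound 19/100 is < 1 and informative.)

P[X ≥ 20] ≤ 19/100 ≈ 0.190.


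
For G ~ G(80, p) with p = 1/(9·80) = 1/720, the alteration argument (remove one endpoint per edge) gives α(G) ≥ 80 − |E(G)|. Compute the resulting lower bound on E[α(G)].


E[|E(G)|] = C(80, 2)·p = 3160 · (1/720) = 79/18.
E[α(G)] ≥ n − E[|E(G)|] = 80 − 79/18 = 1361/18.
Numerically: ≈ 75.611.
(This is only a lower bound; the true E[α(G)] may be larger.)

E[α(G)] ≥ 1361/18 ≈ 75.611.


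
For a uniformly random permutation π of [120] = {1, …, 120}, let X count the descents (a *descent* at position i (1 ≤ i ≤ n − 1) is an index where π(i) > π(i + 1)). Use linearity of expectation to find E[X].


Write X = Σ X_I over i = 1, …, 119, with X_I the indicator of one descent.
There are 119 indicators.
For each fixed i, the pair (π(i), π(i+1)) is a uniformly random ordered pair of distinct values from {1, …, 120}; by symmetry P[π(i) > π(i+1)] = 1/2.
By linearity: E[X] = 119 · (1/2) = (120 − 1) · (1/2) = 119/2 ≈ 59.500000.

E[X] = 119/2 = 59.500000.


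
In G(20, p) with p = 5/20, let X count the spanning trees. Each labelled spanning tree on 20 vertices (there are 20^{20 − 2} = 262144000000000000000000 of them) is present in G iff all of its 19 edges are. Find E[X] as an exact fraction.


K_20 has 20^{20 − 2} = 262144000000000000000000 labelled spanning trees.
For each such spanning tree H, let X_H = 1 if all 19 edges of H are present in G. Then P[X_H = 1] = p^{19} = (1/4)^{19} = 1/274877906944.
By linearity of expectation: E[X] = Σ_H E[X_H] = 262144000000000000000000 · p^{19} = 262144000000000000000000 · 1/274877906944 = 3814697265625/4.
Numerically: E[X] ≈ 9.537e+11.

E[X] = 262144000000000000000000 · (1/4)^{19} = 3814697265625/4 ≈ 9.537e+11.


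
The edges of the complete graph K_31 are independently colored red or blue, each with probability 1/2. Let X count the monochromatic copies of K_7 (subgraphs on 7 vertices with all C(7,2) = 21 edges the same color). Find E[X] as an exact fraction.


Let X = Σ_S X_S over the C(31, 7) = 2629575 subsets S of size 7, where X_S = 1 if the K_7 on S is monochromatic.
For a fixed S, the K_7 on S has C(7, 2) = 21 edges. P[all 21 edges red] = (1/2)^21, and likewise for blue, so P[monochromatic] = 2·(1/2)^21 = 2^{1 − 21} = 1/1048576.
By linearity of expectation: E[X] = C(31, 7) · 2^{1 − 21} = 2629575 · 1/1048576 = 2629575/1048576.
Numerically: E[X] ≈ 2.508.

E[X] = C(31,7)·2^(1−C(7,2)) = 2629575/1048576 ≈ 2.508.


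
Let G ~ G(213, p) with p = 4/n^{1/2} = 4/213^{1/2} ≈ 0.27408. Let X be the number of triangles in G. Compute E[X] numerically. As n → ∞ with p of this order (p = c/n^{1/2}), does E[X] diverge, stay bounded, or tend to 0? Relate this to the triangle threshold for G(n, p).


Number of potential triangles: C(213, 3) = 1587986.
Each occurs with probability p³ ≈ (0.27408)³ ≈ 2.0587830e-02.
By linearity: E[X] = C(213, 3)·p³ ≈ 1587986 · 2.0587830e-02 ≈ 32693.18546.
Since α = 1/2 < 1, p = c/n^{1/2} ≫ 1/n is above the triangle threshold p ~ 1/n. Asymptotically E[X] ~ (c³/6)·n^{3(1−α)} = (4³/6)·n^{1.5} → ∞; triangles are abundant w.h.p.

E[X] ≈ 32693.18546; in regime p = Θ(1/n^{1/2}) E[X] diverges (above the triangle threshold p ~ 1/n).


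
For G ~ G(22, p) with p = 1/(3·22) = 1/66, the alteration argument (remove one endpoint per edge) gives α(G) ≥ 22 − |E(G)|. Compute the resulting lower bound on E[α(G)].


E[|E(G)|] = C(22, 2)·p = 231 · (1/66) = 7/2.
E[α(G)] ≥ n − E[|E(G)|] = 22 − 7/2 = 37/2.
Numerically: ≈ 18.50000.
(This is only a lower bound; the true E[α(G)] may be larger.)

E[α(G)] ≥ 37/2 ≈ 18.50000.


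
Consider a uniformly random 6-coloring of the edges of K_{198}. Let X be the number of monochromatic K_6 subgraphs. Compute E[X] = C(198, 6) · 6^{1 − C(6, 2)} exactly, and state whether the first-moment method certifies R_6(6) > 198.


E[X] = C(198, 6) · 6^{1 − 15} = 77526225777 · 6^{−14} = 77526225777/78364164096.
As a reduced fraction: E[X] = 25842075259/26121388032 ≈ 0.989.
Is E[X] < 1? YES.
Since E[X] < 1, there exists a 6-coloring of K_{198} with no monochromatic K_6; hence R_6(6) > 198.

E[X] = 25842075259/26121388032 ≈ 0.989; E[X] < 1, so R_6(6) > 198.


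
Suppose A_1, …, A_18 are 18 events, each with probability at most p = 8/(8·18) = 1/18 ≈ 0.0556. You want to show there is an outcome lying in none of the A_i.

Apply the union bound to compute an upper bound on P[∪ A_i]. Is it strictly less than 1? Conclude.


Union bound: P[∪_{i=1}^{18} A_i] ≤ Σ_i P[A_i] ≤ 18·p = 18·(1/18) = 1.
Numerically: 1 ≈ 1.0000.
Is 1 < 1? NO.
Since the bound 1 is ≥ 1, the union bound is uninformative here; it does NOT by itself certify existence.

18·p = 1 ≈ 1.0000; existence NOT certified by the union bound.


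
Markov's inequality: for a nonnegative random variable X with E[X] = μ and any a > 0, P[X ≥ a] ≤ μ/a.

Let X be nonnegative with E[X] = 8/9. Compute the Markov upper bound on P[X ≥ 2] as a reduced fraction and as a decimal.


μ = E[X] = 8/9, a = 2.
Markov: P[X ≥ 2] ≤ μ/a = (8/9)/2 = 4/9.
Numerically: ≈ 0.444444.
(Since a = 2 > μ = 0.888889, the bound 4/9 is < 1 and informative.)

P[X ≥ 2] ≤ 4/9 ≈ 0.444444.


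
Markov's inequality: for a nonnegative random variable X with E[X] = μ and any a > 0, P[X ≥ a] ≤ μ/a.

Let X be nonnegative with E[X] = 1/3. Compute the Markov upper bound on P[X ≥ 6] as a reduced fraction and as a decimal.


μ = E[X] = 1/3, a = 6.
Markov: P[X ≥ 6] ≤ μ/a = (1/3)/6 = 1/18.
Numerically: ≈ 0.05556.
(Since a = 6 > μ = 0.33333, the bound 1/18 is < 1 and informative.)

P[X ≥ 6] ≤ 1/18 ≈ 0.05556.


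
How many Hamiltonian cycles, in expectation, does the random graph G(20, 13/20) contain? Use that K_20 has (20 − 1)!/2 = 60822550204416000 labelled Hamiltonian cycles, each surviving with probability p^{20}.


K_20 has (20 − 1)!/2 = 60822550204416000 labelled Hamiltonian cycles.
For each such Hamiltonian cycle H, let X_H = 1 if all 20 edges of H are present in G. Then P[X_H = 1] = p^{20} = (13/20)^{20} = 19004963774880799438801/104857600000000000000000000.
By linearity of expectation: E[X] = Σ_H E[X_H] = 60822550204416000 · p^{20} = 60822550204416000 · 19004963774880799438801/104857600000000000000000000 = 282209561360057334695429506990221/25600000000000000000.
Numerically: E[X] ≈ 1.1024e+13.

E[X] = 60822550204416000 · (13/20)^{20} = 282209561360057334695429506990221/25600000000000000000 ≈ 1.1024e+13.
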